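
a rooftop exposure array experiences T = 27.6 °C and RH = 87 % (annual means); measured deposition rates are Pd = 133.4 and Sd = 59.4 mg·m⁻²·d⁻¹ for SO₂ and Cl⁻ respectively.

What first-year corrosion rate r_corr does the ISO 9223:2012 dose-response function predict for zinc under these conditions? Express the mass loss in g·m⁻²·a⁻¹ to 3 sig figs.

zinc: temperature factor f = -0.071·(17.6) = -1.2496
  SO₂ term: 0.0129·133.4^0.44·exp(0.046·87-1.2496) = 1.742
  Sd branch = 0.0175·Sd^0.57·e^(0.008·RH+0.085·T) = 3.76 μm/a
  sum: 1.742 + 3.76 → r_corr = 5.502 μm/a
Convert to mass loss: 5.502 μm/a × 7.14 g/cm³ = 39.29 g·m⁻²·a⁻¹

r_corr = 39.3 g·m⁻²·a⁻¹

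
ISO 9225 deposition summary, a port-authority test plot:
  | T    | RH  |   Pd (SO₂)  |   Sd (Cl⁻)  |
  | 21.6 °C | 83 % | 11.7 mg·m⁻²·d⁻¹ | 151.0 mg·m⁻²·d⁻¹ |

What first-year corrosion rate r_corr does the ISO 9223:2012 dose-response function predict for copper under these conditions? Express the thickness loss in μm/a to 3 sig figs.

copper: f(T) = -0.080·(T−10) [T>10 °C] = -0.9280
  SO₂ term: 0.0053·11.7^0.26·exp(0.059·83-0.9280) = 0.5318
  Sd branch = 0.01025·Sd^0.27·e^(0.036·RH+0.049·T) = 2.272 μm/a
  r_corr = 0.5318 + 2.272 = 2.804 μm/a

r_corr = 2.80 μm/a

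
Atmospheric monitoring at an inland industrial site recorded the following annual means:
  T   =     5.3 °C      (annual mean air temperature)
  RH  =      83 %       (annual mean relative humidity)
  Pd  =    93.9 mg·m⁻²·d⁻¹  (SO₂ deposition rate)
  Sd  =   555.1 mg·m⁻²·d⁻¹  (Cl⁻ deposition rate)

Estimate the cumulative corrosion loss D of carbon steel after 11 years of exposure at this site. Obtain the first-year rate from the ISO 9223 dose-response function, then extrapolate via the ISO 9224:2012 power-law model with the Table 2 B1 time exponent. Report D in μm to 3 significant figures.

carbon steel: f(T) = +0.150·(T−10) [T≤10 °C] = -0.7050
  SO₂ term: 1.77·93.9^0.52·exp(0.02·83-0.7050) = 48.81
  Sd branch = 0.102·Sd^0.62·e^(0.033·RH+0.04·T) = 98.11 μm/a
  r_corr = 48.81 + 98.11 = 146.9 μm/a
Long-term exponent b (ISO 9224 Table 2, B1) = 0.523
  D(11) = 146.9 × 11^0.523 = 146.9 × 3.505 = 514.9 μm

D(11) = 515 μm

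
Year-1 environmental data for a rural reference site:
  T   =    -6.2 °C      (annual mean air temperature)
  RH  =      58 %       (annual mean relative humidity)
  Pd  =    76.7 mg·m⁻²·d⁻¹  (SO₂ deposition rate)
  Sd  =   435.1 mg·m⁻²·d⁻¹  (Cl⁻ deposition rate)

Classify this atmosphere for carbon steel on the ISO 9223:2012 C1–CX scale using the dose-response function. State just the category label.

carbon steel: f(T) = +0.150·(T−10) [T≤10 °C] = -2.4300
  Pd branch = 1.77·Pd^0.52·e^(0.02·RH+f) = 4.748 μm/a
  Sd branch = 0.102·Sd^0.62·e^(0.033·RH+0.04·T) = 23.34 μm/a
  r_corr = 4.748 + 23.34 = 28.09 μm/a
28.1 μm/a falls in (25, 50] for carbon steel → category C3

C3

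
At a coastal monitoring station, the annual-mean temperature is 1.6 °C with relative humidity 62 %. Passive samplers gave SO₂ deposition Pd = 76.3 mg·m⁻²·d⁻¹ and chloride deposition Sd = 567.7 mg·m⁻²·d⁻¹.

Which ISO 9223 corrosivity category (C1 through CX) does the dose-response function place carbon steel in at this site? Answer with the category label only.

C4

carbon steel: T≤10 °C ⇒ hinge +0.150·(1.6−10) = -1.2600
  SO₂ term: 1.77·76.3^0.52·exp(0.02·62-1.2600) = 16.53
  Sd branch = 0.102·Sd^0.62·e^(0.033·RH+0.04·T) = 42.91 μm/a
  r_corr = 16.53 + 42.91 = 59.43 μm/a
59.4 μm/a falls in (50, 80] for carbon steel → category C4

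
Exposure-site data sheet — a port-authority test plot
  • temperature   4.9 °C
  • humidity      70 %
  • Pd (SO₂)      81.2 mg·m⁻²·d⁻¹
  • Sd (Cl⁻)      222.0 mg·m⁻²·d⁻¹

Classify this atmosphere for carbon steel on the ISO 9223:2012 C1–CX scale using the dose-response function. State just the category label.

C4

carbon steel: temperature factor f = +0.150·(-5.1) = -0.7650
  Pd branch = 1.77·Pd^0.52·e^(0.02·RH+f) = 32.86 μm/a
  Sd branch = 0.102·Sd^0.62·e^(0.033·RH+0.04·T) = 35.62 μm/a
  sum: 32.86 + 35.62 → r_corr = 68.48 μm/a
68.5 μm/a falls in (50, 80] for carbon steel → category C4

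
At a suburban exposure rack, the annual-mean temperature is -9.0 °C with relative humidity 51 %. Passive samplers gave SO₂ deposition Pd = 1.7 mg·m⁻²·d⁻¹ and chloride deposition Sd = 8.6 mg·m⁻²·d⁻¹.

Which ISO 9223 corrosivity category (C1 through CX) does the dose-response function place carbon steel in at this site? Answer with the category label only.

carbon steel: T≤10 °C ⇒ hinge +0.150·(-9.0−10) = -2.8500
  Pd branch = 1.77·Pd^0.52·e^(0.02·RH+f) = 0.3742 μm/a
  Cl⁻ term: 0.102·8.6^0.62·exp(0.033·51+0.04·-9.0) = 1.454
  sum: 0.3742 + 1.454 → r_corr = 1.828 μm/a
1.83 μm/a falls in (1.3, 25] for carbon steel → category C2

C2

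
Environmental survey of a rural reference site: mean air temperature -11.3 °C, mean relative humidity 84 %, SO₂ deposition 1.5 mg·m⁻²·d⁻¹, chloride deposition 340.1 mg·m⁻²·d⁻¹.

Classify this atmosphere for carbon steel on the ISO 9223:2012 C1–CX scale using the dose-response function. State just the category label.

C3

carbon steel: T≤10 °C ⇒ hinge +0.150·(-11.3−10) = -3.1950
  SO₂ term: 1.77·1.5^0.52·exp(0.02·84-3.1950) = 0.4804
  Cl⁻ term: 0.102·340.1^0.62·exp(0.033·84+0.04·-11.3) = 38.53
  sum: 0.4804 + 38.53 → r_corr = 39.01 μm/a
ISO 9223 Table 2 (carbon steel): 25 < 39 ≤ 50 μm/a ⇒ C3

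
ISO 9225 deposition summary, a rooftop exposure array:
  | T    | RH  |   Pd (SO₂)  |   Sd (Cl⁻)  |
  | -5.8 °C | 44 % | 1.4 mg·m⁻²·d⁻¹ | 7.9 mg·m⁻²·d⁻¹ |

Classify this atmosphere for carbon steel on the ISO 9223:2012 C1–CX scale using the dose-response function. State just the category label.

C2

carbon steel: temperature factor f = +0.150·(-15.8) = -2.3700
  sulphur-dioxide contribution → 0.4752 μm/a
  chloride contribution → 1.244 μm/a
  ⇒ r_corr(carbon steel) = 1.72 μm/a
1.72 μm/a falls in (1.3, 25] for carbon steel → category C2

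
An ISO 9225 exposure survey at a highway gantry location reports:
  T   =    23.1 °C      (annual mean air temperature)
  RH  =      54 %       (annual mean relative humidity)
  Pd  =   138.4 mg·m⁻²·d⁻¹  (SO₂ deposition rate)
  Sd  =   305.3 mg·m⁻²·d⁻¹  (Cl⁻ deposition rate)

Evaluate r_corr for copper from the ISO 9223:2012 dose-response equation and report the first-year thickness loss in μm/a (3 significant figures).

copper: f(T) = -0.080·(T−10) [T>10 °C] = -1.0480
  sulphur-dioxide contribution → 0.162 μm/a
  chloride contribution → 1.041 μm/a
  ⇒ r_corr(copper) = 1.203 μm/a

r_corr = 1.20 μm/a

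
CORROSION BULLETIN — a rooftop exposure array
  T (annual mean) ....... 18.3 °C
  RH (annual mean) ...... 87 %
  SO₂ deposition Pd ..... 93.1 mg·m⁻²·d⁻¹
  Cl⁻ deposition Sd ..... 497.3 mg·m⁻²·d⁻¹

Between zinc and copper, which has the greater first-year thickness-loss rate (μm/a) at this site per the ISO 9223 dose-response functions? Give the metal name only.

zinc: T>10 °C ⇒ hinge -0.071·(18.3−10) = -0.5893
  SO₂ term: 0.0129·93.1^0.44·exp(0.046·87-0.5893) = 2.878
  Cl⁻ term: 0.0175·497.3^0.57·exp(0.008·87+0.085·18.3) = 5.727
  r_corr = 2.878 + 5.727 = 8.605 μm/a
copper: T>10 °C ⇒ hinge -0.080·(18.3−10) = -0.6640
  Pd branch = 0.0053·Pd^0.26·e^(0.059·RH+f) = 1.503 μm/a
  Sd branch = 0.01025·Sd^0.27·e^(0.036·RH+0.049·T) = 3.079 μm/a
  sum: 1.503 + 3.079 → r_corr = 4.583 μm/a
Ordering by μm/a: zinc (8.6) > copper (4.58)

zinc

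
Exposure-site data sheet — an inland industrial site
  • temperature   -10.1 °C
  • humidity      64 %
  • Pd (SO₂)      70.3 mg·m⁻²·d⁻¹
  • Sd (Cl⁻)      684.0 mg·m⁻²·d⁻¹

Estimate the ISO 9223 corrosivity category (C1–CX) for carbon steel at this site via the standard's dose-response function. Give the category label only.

carbon steel: T≤10 °C ⇒ hinge +0.150·(-10.1−10) = -3.0150
  sulphur-dioxide contribution → 2.85 μm/a
  chloride contribution → 32.22 μm/a
  ⇒ r_corr(carbon steel) = 35.07 μm/a
ISO 9223 Table 2 (carbon steel): 25 < 35.1 ≤ 50 μm/a ⇒ C3

C3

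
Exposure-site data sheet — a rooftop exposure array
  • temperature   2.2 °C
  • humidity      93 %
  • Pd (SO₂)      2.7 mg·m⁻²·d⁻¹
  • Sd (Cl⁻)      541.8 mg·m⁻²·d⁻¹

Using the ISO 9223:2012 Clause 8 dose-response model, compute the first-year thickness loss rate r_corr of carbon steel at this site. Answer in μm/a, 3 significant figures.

carbon steel: T≤10 °C ⇒ hinge +0.150·(2.2−10) = -1.1700
  Pd branch = 1.77·Pd^0.52·e^(0.02·RH+f) = 5.915 μm/a
  Sd branch = 0.102·Sd^0.62·e^(0.033·RH+0.04·T) = 118.8 μm/a
  r_corr = 5.915 + 118.8 = 124.7 μm/a

r_corr = 125 μm/a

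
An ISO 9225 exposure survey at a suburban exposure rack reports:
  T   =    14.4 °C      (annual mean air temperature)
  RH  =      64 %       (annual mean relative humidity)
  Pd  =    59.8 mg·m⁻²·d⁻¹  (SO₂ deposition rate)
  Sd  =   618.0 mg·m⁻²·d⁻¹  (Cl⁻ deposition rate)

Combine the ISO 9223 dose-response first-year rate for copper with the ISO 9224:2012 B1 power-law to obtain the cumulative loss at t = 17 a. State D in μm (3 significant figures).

copper: T>10 °C ⇒ hinge -0.080·(14.4−10) = -0.3520
  Pd branch = 0.0053·Pd^0.26·e^(0.059·RH+f) = 0.4712 μm/a
  Sd branch = 0.01025·Sd^0.27·e^(0.036·RH+0.049·T) = 1.179 μm/a
  r_corr = 0.4712 + 1.179 = 1.65 μm/a
ISO 9224: D(t) = r_corr · t^b with b = 0.667 (copper, B1)
  D(17) = 1.65 × 17^0.667 = 1.65 × 6.618 = 10.92 μm

D(17) = 10.9 μm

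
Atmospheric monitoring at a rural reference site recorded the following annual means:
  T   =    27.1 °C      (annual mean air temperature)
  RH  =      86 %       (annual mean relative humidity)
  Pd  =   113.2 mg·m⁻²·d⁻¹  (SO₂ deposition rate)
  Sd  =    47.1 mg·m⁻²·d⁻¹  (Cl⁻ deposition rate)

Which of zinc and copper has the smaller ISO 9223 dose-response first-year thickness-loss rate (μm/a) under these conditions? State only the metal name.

copper

zinc: T>10 °C ⇒ hinge -0.071·(27.1−10) = -1.2141
  sulphur-dioxide contribution → 1.604 μm/a
  chloride contribution → 3.132 μm/a
  total first-year rate 4.736 μm/a
copper: temperature factor f = -0.080·(17.1) = -1.3680
  sulphur-dioxide contribution → 0.7375 μm/a
  chloride contribution → 2.419 μm/a
  total first-year rate 3.157 μm/a
Ordering by μm/a: zinc (4.74) > copper (3.16)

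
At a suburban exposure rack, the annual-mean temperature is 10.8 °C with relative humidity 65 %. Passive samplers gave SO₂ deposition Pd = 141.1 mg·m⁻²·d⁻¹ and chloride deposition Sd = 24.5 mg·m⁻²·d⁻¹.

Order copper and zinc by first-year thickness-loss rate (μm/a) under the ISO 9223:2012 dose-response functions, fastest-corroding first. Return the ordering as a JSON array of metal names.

["zinc", "copper"]

copper: temperature factor f = -0.080·(0.8) = -0.0640
  sulphur-dioxide contribution → 0.8334 μm/a
  chloride contribution → 0.4284 μm/a
  total first-year rate 1.262 μm/a
zinc: T>10 °C ⇒ hinge -0.071·(10.8−10) = -0.0568
  sulphur-dioxide contribution → 2.139 μm/a
  chloride contribution → 0.4564 μm/a
  ⇒ r_corr(zinc) = 2.596 μm/a
Ordering by μm/a: zinc (2.6) > copper (1.26)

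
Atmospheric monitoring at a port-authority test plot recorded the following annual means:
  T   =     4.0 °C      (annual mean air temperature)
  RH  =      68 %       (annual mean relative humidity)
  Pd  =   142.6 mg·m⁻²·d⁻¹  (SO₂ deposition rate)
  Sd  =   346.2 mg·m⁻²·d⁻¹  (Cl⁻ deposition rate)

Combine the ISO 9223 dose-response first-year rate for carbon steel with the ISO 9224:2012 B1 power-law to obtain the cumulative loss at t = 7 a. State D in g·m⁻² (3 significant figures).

D(7) = 1.72e+03 g·m⁻²

carbon steel: f(T) = +0.150·(T−10) [T≤10 °C] = -0.9000
  sulphur-dioxide contribution → 36.97 μm/a
  chloride contribution → 42.37 μm/a
  total first-year rate 79.34 μm/a
Long-term exponent b (ISO 9224 Table 2, B1) = 0.523
  D(7) = 79.34 × 7^0.523 = 79.34 × 2.767 = 219.5 μm
  Mass loss = 219.5 μm × 7.85 g/cm³ = 1723 g·m⁻²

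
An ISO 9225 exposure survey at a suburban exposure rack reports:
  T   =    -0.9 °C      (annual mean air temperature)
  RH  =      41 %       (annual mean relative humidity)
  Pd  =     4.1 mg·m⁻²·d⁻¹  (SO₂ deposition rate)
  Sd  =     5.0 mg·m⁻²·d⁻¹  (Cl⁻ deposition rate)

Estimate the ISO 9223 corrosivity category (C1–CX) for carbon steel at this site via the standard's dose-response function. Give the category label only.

carbon steel: f(T) = +0.150·(T−10) [T≤10 °C] = -1.6350
  sulphur-dioxide contribution → 1.632 μm/a
  chloride contribution → 1.033 μm/a
  total first-year rate 2.664 μm/a
2.66 μm/a falls in (1.3, 25] for carbon steel → category C2

C2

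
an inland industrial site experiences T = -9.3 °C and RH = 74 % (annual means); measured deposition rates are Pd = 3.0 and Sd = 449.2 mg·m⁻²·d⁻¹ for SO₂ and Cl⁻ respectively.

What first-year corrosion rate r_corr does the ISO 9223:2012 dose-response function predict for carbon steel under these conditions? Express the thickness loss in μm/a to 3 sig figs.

carbon steel: temperature factor f = +0.150·(-19.3) = -2.8950
  sulphur-dioxide contribution → 0.7613 μm/a
  chloride contribution → 35.65 μm/a
  ⇒ r_corr(carbon steel) = 36.41 μm/a

r_corr = 36.4 μm/a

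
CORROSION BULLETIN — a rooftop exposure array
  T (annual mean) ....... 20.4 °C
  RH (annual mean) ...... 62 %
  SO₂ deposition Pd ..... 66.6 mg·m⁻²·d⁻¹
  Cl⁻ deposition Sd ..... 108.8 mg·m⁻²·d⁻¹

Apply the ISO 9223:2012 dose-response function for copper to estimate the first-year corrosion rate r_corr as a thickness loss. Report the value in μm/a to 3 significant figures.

r_corr = 1.19 μm/a

copper: T>10 °C ⇒ hinge -0.080·(20.4−10) = -0.8320
  sulphur-dioxide contribution → 0.2665 μm/a
  chloride contribution → 0.9206 μm/a
  total first-year rate 1.187 μm/a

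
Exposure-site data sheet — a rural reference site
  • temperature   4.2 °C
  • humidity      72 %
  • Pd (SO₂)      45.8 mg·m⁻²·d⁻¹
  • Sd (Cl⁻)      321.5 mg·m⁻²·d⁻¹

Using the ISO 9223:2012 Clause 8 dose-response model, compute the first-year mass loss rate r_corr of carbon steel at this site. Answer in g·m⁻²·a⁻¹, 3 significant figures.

carbon steel: f(T) = +0.150·(T−10) [T≤10 °C] = -0.8700
  sulphur-dioxide contribution → 22.86 μm/a
  chloride contribution → 46.55 μm/a
  total first-year rate 69.41 μm/a
Convert to mass loss: 69.41 μm/a × 7.85 g/cm³ = 544.9 g·m⁻²·a⁻¹

r_corr = 545 g·m⁻²·a⁻¹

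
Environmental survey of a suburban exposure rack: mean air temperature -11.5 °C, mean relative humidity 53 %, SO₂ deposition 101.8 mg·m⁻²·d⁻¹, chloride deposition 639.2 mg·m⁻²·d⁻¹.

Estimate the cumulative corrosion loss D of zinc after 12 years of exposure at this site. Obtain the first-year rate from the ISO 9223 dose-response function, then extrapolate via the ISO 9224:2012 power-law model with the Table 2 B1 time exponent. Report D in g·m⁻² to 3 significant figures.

zinc: temperature factor f = +0.038·(-21.5) = -0.8170
  SO₂ term: 0.0129·101.8^0.44·exp(0.046·53-0.8170) = 0.4989
  Cl⁻ term: 0.0175·639.2^0.57·exp(0.008·53+0.085·-11.5) = 0.3998
  r_corr = 0.4989 + 0.3998 = 0.8987 μm/a
Power-law: D(12) = r_corr · 12^0.813
  D(12) = 0.8987 × 12^0.813 = 0.8987 × 7.54 = 6.776 μm
  Mass loss = 6.776 μm × 7.14 g/cm³ = 48.38 g·m⁻²

D(12) = 48.4 g·m⁻²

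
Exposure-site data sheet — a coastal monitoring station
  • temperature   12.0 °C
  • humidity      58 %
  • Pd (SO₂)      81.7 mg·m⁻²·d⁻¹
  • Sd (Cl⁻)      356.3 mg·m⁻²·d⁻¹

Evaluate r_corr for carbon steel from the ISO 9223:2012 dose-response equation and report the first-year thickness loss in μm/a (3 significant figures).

carbon steel: f(T) = -0.054·(T−10) [T>10 °C] = -0.1080
  SO₂ term: 1.77·81.7^0.52·exp(0.02·58-0.1080) = 50.03
  Cl⁻ term: 0.102·356.3^0.62·exp(0.033·58+0.04·12.0) = 42.7
  r_corr = 50.03 + 42.7 = 92.73 μm/a

r_corr = 92.7 μm/a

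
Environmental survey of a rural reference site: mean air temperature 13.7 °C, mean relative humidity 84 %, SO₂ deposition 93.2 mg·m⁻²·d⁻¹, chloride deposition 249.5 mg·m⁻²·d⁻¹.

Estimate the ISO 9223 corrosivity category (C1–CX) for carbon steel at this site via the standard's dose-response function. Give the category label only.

C5

carbon steel: temperature factor f = -0.054·(3.7) = -0.1998
  Pd branch = 1.77·Pd^0.52·e^(0.02·RH+f) = 82.21 μm/a
  Cl⁻ term: 0.102·249.5^0.62·exp(0.033·84+0.04·13.7) = 86.43
  sum: 82.21 + 86.43 → r_corr = 168.6 μm/a
Category bounds: 80…200 μm/a bracket r_corr ⇒ C5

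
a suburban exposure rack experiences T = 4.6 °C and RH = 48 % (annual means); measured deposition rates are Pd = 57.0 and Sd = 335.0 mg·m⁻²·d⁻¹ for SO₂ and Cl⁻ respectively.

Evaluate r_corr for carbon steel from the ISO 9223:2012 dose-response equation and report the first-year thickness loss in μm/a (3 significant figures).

r_corr = 38.8 μm/a

carbon steel: T≤10 °C ⇒ hinge +0.150·(4.6−10) = -0.8100
  SO₂ term: 1.77·57.0^0.52·exp(0.02·48-0.8100) = 16.83
  Cl⁻ term: 0.102·335.0^0.62·exp(0.033·48+0.04·4.6) = 21.98
  sum: 16.83 + 21.98 → r_corr = 38.81 μm/a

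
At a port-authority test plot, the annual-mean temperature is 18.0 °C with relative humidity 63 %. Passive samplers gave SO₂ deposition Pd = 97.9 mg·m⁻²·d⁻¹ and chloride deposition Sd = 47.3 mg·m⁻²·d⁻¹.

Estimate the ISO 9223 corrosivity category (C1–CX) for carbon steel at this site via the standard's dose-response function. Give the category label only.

C4

carbon steel: T>10 °C ⇒ hinge -0.054·(18.0−10) = -0.4320
  SO₂ term: 1.77·97.9^0.52·exp(0.02·63-0.4320) = 43.93
  Cl⁻ term: 0.102·47.3^0.62·exp(0.033·63+0.04·18.0) = 18.31
  r_corr = 43.93 + 18.31 = 62.24 μm/a
62.2 μm/a falls in (50, 80] for carbon steel → category C4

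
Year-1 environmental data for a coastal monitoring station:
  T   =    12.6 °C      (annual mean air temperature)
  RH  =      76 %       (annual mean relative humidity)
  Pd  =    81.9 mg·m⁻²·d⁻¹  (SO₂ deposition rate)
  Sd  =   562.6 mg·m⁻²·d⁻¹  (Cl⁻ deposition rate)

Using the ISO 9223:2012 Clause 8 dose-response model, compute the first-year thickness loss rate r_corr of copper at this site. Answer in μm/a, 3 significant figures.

copper: f(T) = -0.080·(T−10) [T>10 °C] = -0.2080
  sulphur-dioxide contribution → 1.199 μm/a
  chloride contribution → 1.62 μm/a
  total first-year rate 2.819 μm/a

r_corr = 2.82 μm/a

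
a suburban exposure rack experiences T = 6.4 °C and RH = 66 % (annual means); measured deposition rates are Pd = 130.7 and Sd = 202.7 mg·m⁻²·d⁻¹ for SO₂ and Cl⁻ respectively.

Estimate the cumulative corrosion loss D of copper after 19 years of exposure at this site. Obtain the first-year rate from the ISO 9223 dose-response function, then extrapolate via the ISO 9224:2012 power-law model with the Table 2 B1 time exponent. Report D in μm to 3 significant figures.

copper: f(T) = +0.126·(T−10) [T≤10 °C] = -0.4536
  SO₂ term: 0.0053·130.7^0.26·exp(0.059·66-0.4536) = 0.587
  Cl⁻ term: 0.01025·202.7^0.27·exp(0.036·66+0.049·6.4) = 0.6334
  r_corr = 0.587 + 0.6334 = 1.22 μm/a
Power-law: D(19) = r_corr · 19^0.667
  D(19) = 1.22 × 19^0.667 = 1.22 × 7.127 = 8.698 μm

D(19) = 8.70 μm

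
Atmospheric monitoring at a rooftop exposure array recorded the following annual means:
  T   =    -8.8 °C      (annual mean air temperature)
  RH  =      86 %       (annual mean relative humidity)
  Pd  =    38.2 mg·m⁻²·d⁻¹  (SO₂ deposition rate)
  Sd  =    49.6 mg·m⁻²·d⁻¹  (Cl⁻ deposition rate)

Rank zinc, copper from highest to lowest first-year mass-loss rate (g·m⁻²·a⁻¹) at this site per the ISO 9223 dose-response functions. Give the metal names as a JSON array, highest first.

zinc: f(T) = +0.038·(T−10) [T≤10 °C] = -0.7144
  sulphur-dioxide contribution → 1.639 μm/a
  chloride contribution → 0.1525 μm/a
  total first-year rate 1.791 μm/a
  mass loss = 1.791 μm/a × 7.14 g/cm³ = 12.79 g·m⁻²·a⁻¹
copper: temperature factor f = +0.126·(-18.8) = -2.3688
  sulphur-dioxide contribution → 0.2044 μm/a
  chloride contribution → 0.4225 μm/a
  ⇒ r_corr(copper) = 0.6269 μm/a
  mass loss = 0.6269 μm/a × 8.96 g/cm³ = 5.617 g·m⁻²·a⁻¹
Ordering by g·m⁻²·a⁻¹: zinc (12.8) > copper (5.62)

["zinc", "copper"]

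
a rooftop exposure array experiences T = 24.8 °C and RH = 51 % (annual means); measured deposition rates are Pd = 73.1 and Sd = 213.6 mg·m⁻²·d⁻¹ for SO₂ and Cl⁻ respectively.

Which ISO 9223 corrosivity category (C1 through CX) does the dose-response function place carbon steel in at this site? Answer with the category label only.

C4

carbon steel: temperature factor f = -0.054·(14.8) = -0.7992
  Pd branch = 1.77·Pd^0.52·e^(0.02·RH+f) = 20.56 μm/a
  Cl⁻ term: 0.102·213.6^0.62·exp(0.033·51+0.04·24.8) = 41.18
  sum: 20.56 + 41.18 → r_corr = 61.74 μm/a
61.7 μm/a falls in (50, 80] for carbon steel → category C4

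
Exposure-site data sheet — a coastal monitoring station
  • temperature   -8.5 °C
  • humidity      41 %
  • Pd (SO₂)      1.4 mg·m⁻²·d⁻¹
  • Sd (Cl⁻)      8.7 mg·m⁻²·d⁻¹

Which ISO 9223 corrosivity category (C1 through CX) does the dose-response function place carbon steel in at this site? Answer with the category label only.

C2

carbon steel: f(T) = +0.150·(T−10) [T≤10 °C] = -2.7750
  SO₂ term: 1.77·1.4^0.52·exp(0.02·41-2.7750) = 0.2985
  Sd branch = 0.102·Sd^0.62·e^(0.033·RH+0.04·T) = 1.074 μm/a
  r_corr = 0.2985 + 1.074 = 1.373 μm/a
Category bounds: 1.3…25 μm/a bracket r_corr ⇒ C2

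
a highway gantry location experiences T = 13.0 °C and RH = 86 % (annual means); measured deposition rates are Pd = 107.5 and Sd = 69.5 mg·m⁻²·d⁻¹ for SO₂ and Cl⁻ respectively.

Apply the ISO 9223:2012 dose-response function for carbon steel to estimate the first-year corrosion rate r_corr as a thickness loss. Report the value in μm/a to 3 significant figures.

carbon steel: f(T) = -0.054·(T−10) [T>10 °C] = -0.1620
  sulphur-dioxide contribution → 95.71 μm/a
  chloride contribution → 40.64 μm/a
  ⇒ r_corr(carbon steel) = 136.3 μm/a

r_corr = 136 μm/a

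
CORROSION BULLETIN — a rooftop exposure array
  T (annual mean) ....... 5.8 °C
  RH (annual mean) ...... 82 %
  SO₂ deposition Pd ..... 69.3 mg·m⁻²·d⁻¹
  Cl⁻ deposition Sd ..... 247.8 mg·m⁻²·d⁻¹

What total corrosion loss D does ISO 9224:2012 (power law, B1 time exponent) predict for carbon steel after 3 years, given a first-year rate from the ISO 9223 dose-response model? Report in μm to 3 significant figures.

carbon steel: temperature factor f = +0.150·(-4.2) = -0.6300
  sulphur-dioxide contribution → 44.03 μm/a
  chloride contribution → 58.74 μm/a
  total first-year rate 102.8 μm/a
Long-term exponent b (ISO 9224 Table 2, B1) = 0.523
  D(3) = 102.8 × 3^0.523 = 102.8 × 1.776 = 182.6 μm

D(3) = 183 μm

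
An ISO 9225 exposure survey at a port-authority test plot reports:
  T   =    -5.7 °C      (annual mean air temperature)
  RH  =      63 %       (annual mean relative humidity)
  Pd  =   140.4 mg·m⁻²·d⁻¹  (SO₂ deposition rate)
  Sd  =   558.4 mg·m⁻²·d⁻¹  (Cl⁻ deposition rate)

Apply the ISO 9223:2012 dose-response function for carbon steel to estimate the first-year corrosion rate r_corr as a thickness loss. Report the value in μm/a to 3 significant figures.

carbon steel: T≤10 °C ⇒ hinge +0.150·(-5.7−10) = -2.3550
  sulphur-dioxide contribution → 7.746 μm/a
  chloride contribution → 32.78 μm/a
  total first-year rate 40.52 μm/a

r_corr = 40.5 μm/a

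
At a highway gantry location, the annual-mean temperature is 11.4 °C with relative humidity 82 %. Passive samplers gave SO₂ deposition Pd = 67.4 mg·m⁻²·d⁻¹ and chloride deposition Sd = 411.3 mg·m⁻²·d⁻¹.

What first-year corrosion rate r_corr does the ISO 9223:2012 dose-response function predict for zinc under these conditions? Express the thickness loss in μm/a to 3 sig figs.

r_corr = 5.98 μm/a

zinc: temperature factor f = -0.071·(1.4) = -0.0994
  SO₂ term: 0.0129·67.4^0.44·exp(0.046·82-0.0994) = 3.237
  Sd branch = 0.0175·Sd^0.57·e^(0.008·RH+0.085·T) = 2.747 μm/a
  sum: 3.237 + 2.747 → r_corr = 5.984 μm/a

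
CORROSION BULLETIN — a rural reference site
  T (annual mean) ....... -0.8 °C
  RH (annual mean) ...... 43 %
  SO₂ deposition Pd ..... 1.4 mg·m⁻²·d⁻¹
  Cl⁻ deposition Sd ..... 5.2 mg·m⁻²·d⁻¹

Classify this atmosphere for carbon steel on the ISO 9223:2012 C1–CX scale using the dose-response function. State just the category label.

carbon steel: f(T) = +0.150·(T−10) [T≤10 °C] = -1.6200
  sulphur-dioxide contribution → 0.986 μm/a
  chloride contribution → 1.135 μm/a
  total first-year rate 2.121 μm/a
2.12 μm/a falls in (1.3, 25] for carbon steel → category C2

C2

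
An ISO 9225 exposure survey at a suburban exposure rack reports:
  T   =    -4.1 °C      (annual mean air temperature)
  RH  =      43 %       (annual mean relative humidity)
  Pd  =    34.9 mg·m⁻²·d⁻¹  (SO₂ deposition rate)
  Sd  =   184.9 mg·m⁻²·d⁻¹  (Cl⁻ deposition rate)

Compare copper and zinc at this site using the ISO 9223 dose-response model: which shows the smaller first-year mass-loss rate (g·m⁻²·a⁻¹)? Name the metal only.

copper: temperature factor f = +0.126·(-14.1) = -1.7766
  Pd branch = 0.0053·Pd^0.26·e^(0.059·RH+f) = 0.02855 μm/a
  Cl⁻ term: 0.01025·184.9^0.27·exp(0.036·43+0.049·-4.1) = 0.1614
  r_corr = 0.02855 + 0.1614 = 0.1899 μm/a
  mass loss = 0.1899 μm/a × 8.96 g/cm³ = 1.702 g·m⁻²·a⁻¹
zinc: temperature factor f = +0.038·(-14.1) = -0.5358
  Pd branch = 0.0129·Pd^0.44·e^(0.046·RH+f) = 0.2605 μm/a
  Sd branch = 0.0175·Sd^0.57·e^(0.008·RH+0.085·T) = 0.3414 μm/a
  r_corr = 0.2605 + 0.3414 = 0.6019 μm/a
  mass loss = 0.6019 μm/a × 7.14 g/cm³ = 4.297 g·m⁻²·a⁻¹
Ordering by g·m⁻²·a⁻¹: zinc (4.3) > copper (1.7)

copper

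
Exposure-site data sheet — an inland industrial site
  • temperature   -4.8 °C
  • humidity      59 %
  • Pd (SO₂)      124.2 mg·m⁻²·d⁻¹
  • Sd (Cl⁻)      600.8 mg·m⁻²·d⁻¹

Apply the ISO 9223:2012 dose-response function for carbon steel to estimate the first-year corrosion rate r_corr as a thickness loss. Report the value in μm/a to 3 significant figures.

carbon steel: temperature factor f = +0.150·(-14.8) = -2.2200
  Pd branch = 1.77·Pd^0.52·e^(0.02·RH+f) = 7.678 μm/a
  Cl⁻ term: 0.102·600.8^0.62·exp(0.033·59+0.04·-4.8) = 31.16
  sum: 7.678 + 31.16 → r_corr = 38.84 μm/a

r_corr = 38.8 μm/a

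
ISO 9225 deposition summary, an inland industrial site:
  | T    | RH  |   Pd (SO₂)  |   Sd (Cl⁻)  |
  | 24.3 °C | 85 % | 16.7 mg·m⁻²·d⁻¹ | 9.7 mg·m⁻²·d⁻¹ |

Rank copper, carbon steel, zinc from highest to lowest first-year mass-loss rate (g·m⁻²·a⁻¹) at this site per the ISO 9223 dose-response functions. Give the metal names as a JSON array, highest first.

["carbon steel", "copper", "zinc"]

copper: T>10 °C ⇒ hinge -0.080·(24.3−10) = -1.1440
  sulphur-dioxide contribution → 0.5289 μm/a
  chloride contribution → 1.328 μm/a
  ⇒ r_corr(copper) = 1.857 μm/a
  mass loss = 1.857 μm/a × 8.96 g/cm³ = 16.64 g·m⁻²·a⁻¹
carbon steel: temperature factor f = -0.054·(14.3) = -0.7722
  sulphur-dioxide contribution → 19.35 μm/a
  chloride contribution → 18.23 μm/a
  total first-year rate 37.58 μm/a
  mass loss = 37.58 μm/a × 7.85 g/cm³ = 295 g·m⁻²·a⁻¹
zinc: temperature factor f = -0.071·(14.3) = -1.0153
  sulphur-dioxide contribution → 0.8049 μm/a
  chloride contribution → 0.9951 μm/a
  ⇒ r_corr(zinc) = 1.8 μm/a
  mass loss = 1.8 μm/a × 7.14 g/cm³ = 12.85 g·m⁻²·a⁻¹
Ordering by g·m⁻²·a⁻¹: carbon steel (295) > copper (16.6) > zinc (12.9)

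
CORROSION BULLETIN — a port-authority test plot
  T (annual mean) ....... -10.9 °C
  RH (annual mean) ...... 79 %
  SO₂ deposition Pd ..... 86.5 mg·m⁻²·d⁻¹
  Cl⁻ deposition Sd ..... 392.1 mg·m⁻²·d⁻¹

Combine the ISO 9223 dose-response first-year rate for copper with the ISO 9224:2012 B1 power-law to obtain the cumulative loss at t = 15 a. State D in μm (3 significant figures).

D(15) = 3.93 μm

copper: T≤10 °C ⇒ hinge +0.126·(-10.9−10) = -2.6334
  SO₂ term: 0.0053·86.5^0.26·exp(0.059·79-2.6334) = 0.1284
  Cl⁻ term: 0.01025·392.1^0.27·exp(0.036·79+0.049·-10.9) = 0.5177
  r_corr = 0.1284 + 0.5177 = 0.6461 μm/a
Power-law: D(15) = r_corr · 15^0.667
  D(15) = 0.6461 × 15^0.667 = 0.6461 × 6.088 = 3.933 μm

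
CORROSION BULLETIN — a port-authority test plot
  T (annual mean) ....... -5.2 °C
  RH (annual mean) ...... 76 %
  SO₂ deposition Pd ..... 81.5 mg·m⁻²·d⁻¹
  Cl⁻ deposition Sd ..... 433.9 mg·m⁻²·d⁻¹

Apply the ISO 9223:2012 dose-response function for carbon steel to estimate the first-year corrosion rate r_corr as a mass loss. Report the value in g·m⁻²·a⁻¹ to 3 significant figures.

r_corr = 409 g·m⁻²·a⁻¹

carbon steel: f(T) = +0.150·(T−10) [T≤10 °C] = -2.2800
  sulphur-dioxide contribution → 8.16 μm/a
  chloride contribution → 43.92 μm/a
  ⇒ r_corr(carbon steel) = 52.08 μm/a
Convert to mass loss: 52.08 μm/a × 7.85 g/cm³ = 408.8 g·m⁻²·a⁻¹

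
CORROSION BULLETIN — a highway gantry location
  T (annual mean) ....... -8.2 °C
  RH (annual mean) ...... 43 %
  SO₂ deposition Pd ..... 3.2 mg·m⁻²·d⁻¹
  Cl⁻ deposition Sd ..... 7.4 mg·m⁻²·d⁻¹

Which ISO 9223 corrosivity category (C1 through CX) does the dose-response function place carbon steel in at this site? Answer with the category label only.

C2

carbon steel: f(T) = +0.150·(T−10) [T≤10 °C] = -2.7300
  SO₂ term: 1.77·3.2^0.52·exp(0.02·43-2.7300) = 0.4995
  Cl⁻ term: 0.102·7.4^0.62·exp(0.033·43+0.04·-8.2) = 1.05
  r_corr = 0.4995 + 1.05 = 1.55 μm/a
ISO 9223 Table 2 (carbon steel): 1.3 < 1.55 ≤ 25 μm/a ⇒ C2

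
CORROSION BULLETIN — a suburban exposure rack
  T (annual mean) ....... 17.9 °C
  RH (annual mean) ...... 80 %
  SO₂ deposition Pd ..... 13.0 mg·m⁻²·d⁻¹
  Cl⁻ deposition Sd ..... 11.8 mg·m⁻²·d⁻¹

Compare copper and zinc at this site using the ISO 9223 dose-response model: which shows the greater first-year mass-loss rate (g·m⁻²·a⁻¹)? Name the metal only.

copper: temperature factor f = -0.080·(7.9) = -0.6320
  sulphur-dioxide contribution → 0.6156 μm/a
  chloride contribution → 0.8547 μm/a
  ⇒ r_corr(copper) = 1.47 μm/a
  mass loss = 1.47 μm/a × 8.96 g/cm³ = 13.17 g·m⁻²·a⁻¹
zinc: temperature factor f = -0.071·(7.9) = -0.5609
  sulphur-dioxide contribution → 0.9023 μm/a
  chloride contribution → 0.6205 μm/a
  total first-year rate 1.523 μm/a
  mass loss = 1.523 μm/a × 7.14 g/cm³ = 10.87 g·m⁻²·a⁻¹
Ordering by g·m⁻²·a⁻¹: copper (13.2) > zinc (10.9)

copper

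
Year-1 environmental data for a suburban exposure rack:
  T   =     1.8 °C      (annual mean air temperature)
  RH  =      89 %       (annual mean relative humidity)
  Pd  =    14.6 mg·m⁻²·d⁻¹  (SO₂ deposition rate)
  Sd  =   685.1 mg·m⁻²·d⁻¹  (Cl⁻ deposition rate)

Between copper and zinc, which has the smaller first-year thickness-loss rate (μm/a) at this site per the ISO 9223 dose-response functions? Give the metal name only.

copper: temperature factor f = +0.126·(-8.2) = -1.0332
  sulphur-dioxide contribution → 0.7224 μm/a
  chloride contribution → 1.608 μm/a
  total first-year rate 2.33 μm/a
zinc: temperature factor f = +0.038·(-8.2) = -0.3116
  sulphur-dioxide contribution → 1.843 μm/a
  chloride contribution → 1.718 μm/a
  ⇒ r_corr(zinc) = 3.561 μm/a
Ordering by μm/a: zinc (3.56) > copper (2.33)

copper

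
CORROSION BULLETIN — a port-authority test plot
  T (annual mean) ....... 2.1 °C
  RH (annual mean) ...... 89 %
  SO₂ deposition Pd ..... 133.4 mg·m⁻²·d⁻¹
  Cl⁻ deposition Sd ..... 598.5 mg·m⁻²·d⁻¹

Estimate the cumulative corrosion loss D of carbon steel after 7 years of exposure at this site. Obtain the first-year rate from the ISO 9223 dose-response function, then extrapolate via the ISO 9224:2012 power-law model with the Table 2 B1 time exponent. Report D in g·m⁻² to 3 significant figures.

D(7) = 3.28e+03 g·m⁻²

carbon steel: temperature factor f = +0.150·(-7.9) = -1.1850
  sulphur-dioxide contribution → 40.88 μm/a
  chloride contribution → 110.3 μm/a
  total first-year rate 151.1 μm/a
ISO 9224: D(t) = r_corr · t^b with b = 0.523 (carbon steel, B1)
  D(7) = 151.1 × 7^0.523 = 151.1 × 2.767 = 418.1 μm
  Mass loss = 418.1 μm × 7.85 g/cm³ = 3282 g·m⁻²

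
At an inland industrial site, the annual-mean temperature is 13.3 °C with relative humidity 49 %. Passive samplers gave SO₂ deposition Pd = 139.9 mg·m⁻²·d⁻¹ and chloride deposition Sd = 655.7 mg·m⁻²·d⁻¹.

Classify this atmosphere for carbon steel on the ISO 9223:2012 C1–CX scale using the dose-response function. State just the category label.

carbon steel: T>10 °C ⇒ hinge -0.054·(13.3−10) = -0.1782
  SO₂ term: 1.77·139.9^0.52·exp(0.02·49-0.1782) = 51.52
  Sd branch = 0.102·Sd^0.62·e^(0.033·RH+0.04·T) = 48.78 μm/a
  sum: 51.52 + 48.78 → r_corr = 100.3 μm/a
ISO 9223 Table 2 (carbon steel): 80 < 100 ≤ 200 μm/a ⇒ C5

C5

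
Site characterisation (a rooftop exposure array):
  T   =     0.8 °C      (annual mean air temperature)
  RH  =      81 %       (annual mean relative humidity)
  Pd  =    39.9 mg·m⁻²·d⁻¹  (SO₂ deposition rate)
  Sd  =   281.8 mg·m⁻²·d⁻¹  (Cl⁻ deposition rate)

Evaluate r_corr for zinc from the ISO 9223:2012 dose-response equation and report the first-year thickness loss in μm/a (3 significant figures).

zinc: T≤10 °C ⇒ hinge +0.038·(0.8−10) = -0.3496
  sulphur-dioxide contribution → 1.911 μm/a
  chloride contribution → 0.8922 μm/a
  ⇒ r_corr(zinc) = 2.804 μm/a

r_corr = 2.80 μm/a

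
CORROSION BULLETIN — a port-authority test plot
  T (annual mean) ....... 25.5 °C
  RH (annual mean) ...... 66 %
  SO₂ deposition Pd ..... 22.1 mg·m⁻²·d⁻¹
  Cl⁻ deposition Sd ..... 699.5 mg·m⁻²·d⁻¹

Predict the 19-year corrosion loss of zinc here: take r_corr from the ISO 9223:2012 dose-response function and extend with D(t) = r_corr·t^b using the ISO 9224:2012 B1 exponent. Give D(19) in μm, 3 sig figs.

zinc: temperature factor f = -0.071·(15.5) = -1.1005
  Pd branch = 0.0129·Pd^0.44·e^(0.046·RH+f) = 0.3489 μm/a
  Sd branch = 0.0175·Sd^0.57·e^(0.008·RH+0.085·T) = 10.84 μm/a
  r_corr = 0.3489 + 10.84 = 11.19 μm/a
Long-term exponent b (ISO 9224 Table 2, B1) = 0.813
  D(19) = 11.19 × 19^0.813 = 11.19 × 10.96 = 122.6 μm

D(19) = 123 μm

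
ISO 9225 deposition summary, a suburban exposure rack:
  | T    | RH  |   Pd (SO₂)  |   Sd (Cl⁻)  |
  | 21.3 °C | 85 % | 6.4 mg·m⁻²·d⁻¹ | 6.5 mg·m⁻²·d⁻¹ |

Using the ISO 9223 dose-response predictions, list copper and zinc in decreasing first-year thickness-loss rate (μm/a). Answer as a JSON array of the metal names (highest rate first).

["copper", "zinc"]

copper: f(T) = -0.080·(T−10) [T>10 °C] = -0.9040
  SO₂ term: 0.0053·6.4^0.26·exp(0.059·85-0.9040) = 0.5239
  Cl⁻ term: 0.01025·6.5^0.27·exp(0.036·85+0.049·21.3) = 1.029
  sum: 0.5239 + 1.029 → r_corr = 1.553 μm/a
zinc: temperature factor f = -0.071·(11.3) = -0.8023
  Pd branch = 0.0129·Pd^0.44·e^(0.046·RH+f) = 0.6531 μm/a
  Cl⁻ term: 0.0175·6.5^0.57·exp(0.008·85+0.085·21.3) = 0.6138
  r_corr = 0.6531 + 0.6138 = 1.267 μm/a
Ordering by μm/a: copper (1.55) > zinc (1.27)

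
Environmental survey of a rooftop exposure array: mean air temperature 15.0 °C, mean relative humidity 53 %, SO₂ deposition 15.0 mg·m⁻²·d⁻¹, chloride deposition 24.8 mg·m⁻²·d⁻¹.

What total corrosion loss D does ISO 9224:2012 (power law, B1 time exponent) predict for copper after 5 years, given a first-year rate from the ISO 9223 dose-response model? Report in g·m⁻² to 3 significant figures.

D(5) = 13.3 g·m⁻²

copper: T>10 °C ⇒ hinge -0.080·(15.0−10) = -0.4000
  SO₂ term: 0.0053·15.0^0.26·exp(0.059·53-0.4000) = 0.1638
  Sd branch = 0.01025·Sd^0.27·e^(0.036·RH+0.049·T) = 0.3428 μm/a
  r_corr = 0.1638 + 0.3428 = 0.5066 μm/a
Power-law: D(5) = r_corr · 5^0.667
  D(5) = 0.5066 × 5^0.667 = 0.5066 × 2.926 = 1.482 μm
  Mass loss = 1.482 μm × 8.96 g/cm³ = 13.28 g·m⁻²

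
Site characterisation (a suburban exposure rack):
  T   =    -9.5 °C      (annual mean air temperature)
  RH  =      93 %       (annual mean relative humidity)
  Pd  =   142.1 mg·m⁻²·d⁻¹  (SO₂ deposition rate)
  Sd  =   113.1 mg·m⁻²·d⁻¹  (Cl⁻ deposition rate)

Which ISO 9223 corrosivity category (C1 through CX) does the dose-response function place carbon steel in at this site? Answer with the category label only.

carbon steel: temperature factor f = +0.150·(-19.5) = -2.9250
  Pd branch = 1.77·Pd^0.52·e^(0.02·RH+f) = 8.032 μm/a
  Cl⁻ term: 0.102·113.1^0.62·exp(0.033·93+0.04·-9.5) = 28.16
  r_corr = 8.032 + 28.16 = 36.19 μm/a
Category bounds: 25…50 μm/a bracket r_corr ⇒ C3

C3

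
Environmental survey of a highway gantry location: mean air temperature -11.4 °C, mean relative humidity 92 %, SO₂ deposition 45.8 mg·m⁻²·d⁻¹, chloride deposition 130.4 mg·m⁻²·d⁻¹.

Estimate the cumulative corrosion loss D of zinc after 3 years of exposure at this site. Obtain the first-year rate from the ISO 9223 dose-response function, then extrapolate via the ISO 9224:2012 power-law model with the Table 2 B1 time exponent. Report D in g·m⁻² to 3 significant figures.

D(3) = 40.8 g·m⁻²

zinc: temperature factor f = +0.038·(-21.4) = -0.8132
  SO₂ term: 0.0129·45.8^0.44·exp(0.046·92-0.8132) = 2.119
  Cl⁻ term: 0.0175·130.4^0.57·exp(0.008·92+0.085·-11.4) = 0.2226
  sum: 2.119 + 0.2226 → r_corr = 2.342 μm/a
ISO 9224: D(t) = r_corr · t^b with b = 0.813 (zinc, B1)
  D(3) = 2.342 × 3^0.813 = 2.342 × 2.443 = 5.72 μm
  Mass loss = 5.72 μm × 7.14 g/cm³ = 40.84 g·m⁻²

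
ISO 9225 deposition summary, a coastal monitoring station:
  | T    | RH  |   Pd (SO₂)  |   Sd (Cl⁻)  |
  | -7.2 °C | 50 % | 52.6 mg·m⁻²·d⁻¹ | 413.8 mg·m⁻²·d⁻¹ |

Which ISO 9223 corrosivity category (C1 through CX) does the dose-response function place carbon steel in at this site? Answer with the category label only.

C2

carbon steel: f(T) = +0.150·(T−10) [T≤10 °C] = -2.5800
  sulphur-dioxide contribution → 2.862 μm/a
  chloride contribution → 16.69 μm/a
  ⇒ r_corr(carbon steel) = 19.55 μm/a
ISO 9223 Table 2 (carbon steel): 1.3 < 19.6 ≤ 25 μm/a ⇒ C2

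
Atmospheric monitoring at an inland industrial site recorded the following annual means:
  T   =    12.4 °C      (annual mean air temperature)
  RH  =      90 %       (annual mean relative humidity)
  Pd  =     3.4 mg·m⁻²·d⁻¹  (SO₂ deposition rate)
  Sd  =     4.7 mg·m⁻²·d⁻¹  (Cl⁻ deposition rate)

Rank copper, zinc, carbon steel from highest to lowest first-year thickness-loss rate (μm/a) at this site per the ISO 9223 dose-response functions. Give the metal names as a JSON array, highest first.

copper: f(T) = -0.080·(T−10) [T>10 °C] = -0.1920
  SO₂ term: 0.0053·3.4^0.26·exp(0.059·90-0.1920) = 1.217
  Cl⁻ term: 0.01025·4.7^0.27·exp(0.036·90+0.049·12.4) = 0.7298
  sum: 1.217 + 0.7298 → r_corr = 1.946 μm/a
zinc: T>10 °C ⇒ hinge -0.071·(12.4−10) = -0.1704
  Pd branch = 0.0129·Pd^0.44·e^(0.046·RH+f) = 1.171 μm/a
  Cl⁻ term: 0.0175·4.7^0.57·exp(0.008·90+0.085·12.4) = 0.2492
  sum: 1.171 + 0.2492 → r_corr = 1.42 μm/a
carbon steel: temperature factor f = -0.054·(2.4) = -0.1296
  SO₂ term: 1.77·3.4^0.52·exp(0.02·90-0.1296) = 17.77
  Cl⁻ term: 0.102·4.7^0.62·exp(0.033·90+0.04·12.4) = 8.522
  r_corr = 17.77 + 8.522 = 26.3 μm/a
Ordering by μm/a: carbon steel (26.3) > copper (1.95) > zinc (1.42)

["carbon steel", "copper", "zinc"]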